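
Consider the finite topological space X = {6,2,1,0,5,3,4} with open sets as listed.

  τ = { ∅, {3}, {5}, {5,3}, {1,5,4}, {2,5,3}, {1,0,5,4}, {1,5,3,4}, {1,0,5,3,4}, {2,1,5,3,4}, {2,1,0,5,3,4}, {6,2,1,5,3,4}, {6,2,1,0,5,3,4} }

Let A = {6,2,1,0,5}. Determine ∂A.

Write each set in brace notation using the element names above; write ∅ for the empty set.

{6,2,1,0,4}

interior: largest open inside A is {5} (from ∅, {5})
cl via duality: int({3,4}) = {3}, so X∖{3} = {6,2,1,0,5,4}
cl∖int = {6,2,1,0,4}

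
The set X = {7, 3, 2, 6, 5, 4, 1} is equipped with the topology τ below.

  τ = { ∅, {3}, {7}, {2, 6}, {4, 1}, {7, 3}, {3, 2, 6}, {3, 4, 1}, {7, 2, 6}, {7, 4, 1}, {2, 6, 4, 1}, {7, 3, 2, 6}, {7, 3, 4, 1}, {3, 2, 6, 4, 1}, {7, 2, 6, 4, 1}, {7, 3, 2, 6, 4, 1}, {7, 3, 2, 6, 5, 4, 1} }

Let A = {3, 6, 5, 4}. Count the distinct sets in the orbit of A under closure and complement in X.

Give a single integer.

10

X∖A={7, 2, 1}, int(X∖A)={7}, hence cl(A)={3, 2, 6, 5, 4, 1}
Orbit (k=closure, c=complement):
  1. A     = {3, 6, 5, 4}
  2. kA    = {3, 2, 6, 5, 4, 1}
  3. cA    = {7, 2, 1}
  4. ckA   = {7}
  5. kcA   = {7, 2, 6, 5, 4, 1}
  6. kckA  = {7, 5}
  7. ckcA  = {3}
  8. ckckA = {3, 2, 6, 4, 1}
  9. kckcA = {3, 5}
  10. ckckcA = {7, 2, 6, 4, 1}
(closed under both — stop)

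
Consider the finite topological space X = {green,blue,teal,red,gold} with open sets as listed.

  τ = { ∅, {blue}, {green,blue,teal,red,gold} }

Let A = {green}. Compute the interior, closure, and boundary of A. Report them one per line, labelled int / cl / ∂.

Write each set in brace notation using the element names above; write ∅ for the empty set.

interior: largest open inside A is ∅ (from ∅)
cl via duality: int({blue,teal,red,gold}) = {blue}, so X∖{blue} = {green,teal,red,gold}
cl∖int = {green,teal,red,gold}

int(A) = ∅
cl(A)  = {green,teal,red,gold}
∂A     = {green,teal,red,gold}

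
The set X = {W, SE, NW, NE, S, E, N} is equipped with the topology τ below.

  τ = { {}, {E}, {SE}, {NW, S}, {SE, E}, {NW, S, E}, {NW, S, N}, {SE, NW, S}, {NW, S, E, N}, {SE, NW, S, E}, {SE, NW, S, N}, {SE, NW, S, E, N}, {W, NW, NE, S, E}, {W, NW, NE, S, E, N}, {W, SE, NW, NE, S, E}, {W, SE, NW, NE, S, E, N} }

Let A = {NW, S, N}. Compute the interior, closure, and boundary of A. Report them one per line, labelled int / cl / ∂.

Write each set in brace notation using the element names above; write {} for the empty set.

int(A) = {NW, S, N}
cl(A)  = {W, NW, NE, S, N}
∂A     = {W, NE}

interior: largest open inside A is {NW, S, N} (from {}, {NW, S}, {NW, S, N})
cl via duality: int({W, SE, NE, E}) = {SE, E}, so X∖{SE, E} = {W, NW, NE, S, N}
cl∖int = {W, NE}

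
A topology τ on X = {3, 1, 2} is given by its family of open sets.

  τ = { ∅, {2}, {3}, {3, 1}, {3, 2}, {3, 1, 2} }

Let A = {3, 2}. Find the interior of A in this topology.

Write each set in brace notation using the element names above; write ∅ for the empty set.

opens ⊆ A: ∅, {2}, {3}, {3, 2}; union → int = {3, 2}

{3, 2}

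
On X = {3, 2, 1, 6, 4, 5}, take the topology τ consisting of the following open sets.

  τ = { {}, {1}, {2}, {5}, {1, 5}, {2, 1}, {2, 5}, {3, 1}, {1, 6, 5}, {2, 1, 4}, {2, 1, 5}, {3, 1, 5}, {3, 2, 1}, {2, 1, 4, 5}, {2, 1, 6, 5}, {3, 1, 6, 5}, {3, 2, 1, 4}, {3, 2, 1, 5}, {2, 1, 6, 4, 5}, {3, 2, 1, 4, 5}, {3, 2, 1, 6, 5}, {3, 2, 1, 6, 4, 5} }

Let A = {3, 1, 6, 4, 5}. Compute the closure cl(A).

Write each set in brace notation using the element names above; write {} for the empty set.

{3, 1, 6, 4, 5}

X∖A={2}, int(X∖A)={2}, hence cl(A)={3, 1, 6, 4, 5}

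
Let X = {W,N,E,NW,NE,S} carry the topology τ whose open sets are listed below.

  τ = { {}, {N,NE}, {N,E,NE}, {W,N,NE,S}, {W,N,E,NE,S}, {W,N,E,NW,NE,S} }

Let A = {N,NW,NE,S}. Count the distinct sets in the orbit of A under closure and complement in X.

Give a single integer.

6

cl via duality: int({W,E}) = {}, so X∖{} = {W,N,E,NW,NE,S}
Write k for closure, c for complement:
  1. A     = {N,NW,NE,S}
  2. kA    = {W,N,E,NW,NE,S}
  3. cA    = {W,E}
  4. ckA   = {}
  5. kcA   = {W,E,NW,S}
  6. ckcA  = {N,NE}
applying k or c yields no new set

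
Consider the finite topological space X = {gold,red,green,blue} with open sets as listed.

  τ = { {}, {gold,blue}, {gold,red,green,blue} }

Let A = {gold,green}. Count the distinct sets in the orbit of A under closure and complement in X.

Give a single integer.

X∖A={red,blue}, int(X∖A)={}, hence cl(A)={gold,red,green,blue}
Orbit (k=closure, c=complement):
  1. A     = {gold,green}
  2. kA    = {gold,red,green,blue}
  3. cA    = {red,blue}
  4. ckA   = {}
(closed under both — stop)

4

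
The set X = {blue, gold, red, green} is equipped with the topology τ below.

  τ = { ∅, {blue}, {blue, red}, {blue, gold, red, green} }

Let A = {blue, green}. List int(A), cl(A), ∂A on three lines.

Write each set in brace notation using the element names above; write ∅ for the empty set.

int(A) = {blue}
cl(A)  = {blue, gold, red, green}
∂A     = {gold, red, green}

interior: largest open inside A is {blue} (from ∅, {blue})
cl via duality: int({gold, red}) = ∅, so X∖∅ = {blue, gold, red, green}
cl∖int = {gold, red, green}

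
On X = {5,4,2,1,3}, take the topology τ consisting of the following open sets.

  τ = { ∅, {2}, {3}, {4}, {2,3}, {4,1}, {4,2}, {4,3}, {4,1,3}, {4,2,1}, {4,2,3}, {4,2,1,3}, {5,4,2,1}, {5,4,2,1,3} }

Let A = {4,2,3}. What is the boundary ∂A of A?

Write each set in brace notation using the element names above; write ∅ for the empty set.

U open, U⊆A: ∅, {4}, {2}, {3}, {4,3}, {4,2}, {2,3}, {4,2,3}. int(A) = ⋃ = {4,2,3}
X∖A={5,1}, int(X∖A)=∅, hence cl(A)={5,4,2,1,3}
∂A: remove int from cl → {5,1}

{5,1}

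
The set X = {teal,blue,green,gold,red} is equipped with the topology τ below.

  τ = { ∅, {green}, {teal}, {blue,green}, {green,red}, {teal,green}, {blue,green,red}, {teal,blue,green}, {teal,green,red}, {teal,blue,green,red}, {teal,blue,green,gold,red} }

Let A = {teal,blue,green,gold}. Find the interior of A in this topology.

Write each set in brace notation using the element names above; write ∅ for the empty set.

open subsets of A: ∅, {teal}, {green}, {teal,green}, {blue,green}, {teal,blue,green}; so int(A) = {teal,blue,green}

{teal,blue,green}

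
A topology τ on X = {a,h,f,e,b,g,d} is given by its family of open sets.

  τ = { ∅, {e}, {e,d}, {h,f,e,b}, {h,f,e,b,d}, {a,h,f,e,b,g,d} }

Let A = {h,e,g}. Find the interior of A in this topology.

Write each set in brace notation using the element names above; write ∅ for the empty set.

{e}

U open, U⊆A: ∅, {e}. int(A) = ⋃ = {e}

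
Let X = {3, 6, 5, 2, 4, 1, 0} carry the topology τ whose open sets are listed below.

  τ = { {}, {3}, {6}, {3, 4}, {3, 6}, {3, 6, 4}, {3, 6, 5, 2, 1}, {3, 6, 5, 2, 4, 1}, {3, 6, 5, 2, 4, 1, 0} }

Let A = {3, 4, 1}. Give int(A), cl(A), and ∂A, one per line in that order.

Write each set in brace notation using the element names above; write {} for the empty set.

int(A) = {3, 4}
cl(A)  = {3, 5, 2, 4, 1, 0}
∂A     = {5, 2, 1, 0}

interior: largest open inside A is {3, 4} (from {}, {3}, {3, 4})
cl via duality: int({6, 5, 2, 0}) = {6}, so X∖{6} = {3, 5, 2, 4, 1, 0}
cl∖int = {5, 2, 1, 0}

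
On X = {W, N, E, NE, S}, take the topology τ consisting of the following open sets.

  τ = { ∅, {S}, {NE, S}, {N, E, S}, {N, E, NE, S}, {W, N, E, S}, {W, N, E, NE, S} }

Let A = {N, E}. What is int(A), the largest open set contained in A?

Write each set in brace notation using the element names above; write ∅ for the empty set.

U open, U⊆A: ∅. int(A) = ⋃ = ∅

∅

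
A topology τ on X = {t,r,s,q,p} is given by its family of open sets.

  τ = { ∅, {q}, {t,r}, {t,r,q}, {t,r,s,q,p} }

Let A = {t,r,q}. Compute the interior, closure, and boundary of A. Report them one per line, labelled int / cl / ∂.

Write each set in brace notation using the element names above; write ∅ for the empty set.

U open, U⊆A: ∅, {q}, {t,r}, {t,r,q}. int(A) = ⋃ = {t,r,q}
X∖A={s,p}, int(X∖A)=∅, hence cl(A)={t,r,s,q,p}
∂A: remove int from cl → {s,p}

int(A) = {t,r,q}
cl(A)  = {t,r,s,q,p}
∂A     = {s,p}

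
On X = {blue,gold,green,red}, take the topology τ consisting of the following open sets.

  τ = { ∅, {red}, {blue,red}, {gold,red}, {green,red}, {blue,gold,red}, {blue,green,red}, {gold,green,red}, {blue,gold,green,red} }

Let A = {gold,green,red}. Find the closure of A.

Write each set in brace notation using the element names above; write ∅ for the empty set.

X∖A={blue}, int(X∖A)=∅, hence cl(A)={blue,gold,green,red}

{blue,gold,green,red}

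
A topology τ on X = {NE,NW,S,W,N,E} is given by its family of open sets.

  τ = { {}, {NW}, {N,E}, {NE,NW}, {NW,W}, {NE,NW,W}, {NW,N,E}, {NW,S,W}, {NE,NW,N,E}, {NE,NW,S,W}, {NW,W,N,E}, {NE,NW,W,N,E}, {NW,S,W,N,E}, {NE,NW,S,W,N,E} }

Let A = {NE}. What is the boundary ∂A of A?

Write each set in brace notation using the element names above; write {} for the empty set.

opens ⊆ A: {}; union → int = {}
complement {NW,S,W,N,E}; its interior {NW,S,W,N,E}; cl(A) = X∖{NW,S,W,N,E} = {NE}
boundary = {NE} ∖ {} = {NE}

{NE}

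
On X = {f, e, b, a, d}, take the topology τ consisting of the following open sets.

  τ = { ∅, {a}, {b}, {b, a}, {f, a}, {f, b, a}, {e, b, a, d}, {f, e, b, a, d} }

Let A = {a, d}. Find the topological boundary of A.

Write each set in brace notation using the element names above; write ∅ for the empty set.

interior: largest open inside A is {a} (from ∅, {a})
cl via duality: int({f, e, b}) = {b}, so X∖{b} = {f, e, a, d}
cl∖int = {f, e, d}

{f, e, d}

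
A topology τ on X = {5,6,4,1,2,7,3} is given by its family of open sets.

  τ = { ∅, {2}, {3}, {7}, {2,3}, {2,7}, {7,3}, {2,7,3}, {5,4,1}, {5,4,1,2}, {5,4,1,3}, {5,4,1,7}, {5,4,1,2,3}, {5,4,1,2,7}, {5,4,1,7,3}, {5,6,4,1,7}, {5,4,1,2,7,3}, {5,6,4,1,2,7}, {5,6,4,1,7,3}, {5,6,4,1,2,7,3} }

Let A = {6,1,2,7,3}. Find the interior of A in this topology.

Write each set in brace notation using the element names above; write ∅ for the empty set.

interior: largest open inside A is {2,7,3} (from ∅, {7}, {2}, {3}, {2,3}, {2,7}, {7,3}, {2,7,3})

{2,7,3}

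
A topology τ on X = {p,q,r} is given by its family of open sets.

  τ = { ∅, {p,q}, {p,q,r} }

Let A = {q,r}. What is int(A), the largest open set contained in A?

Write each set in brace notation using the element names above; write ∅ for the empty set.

opens ⊆ A: ∅; union → int = ∅

∅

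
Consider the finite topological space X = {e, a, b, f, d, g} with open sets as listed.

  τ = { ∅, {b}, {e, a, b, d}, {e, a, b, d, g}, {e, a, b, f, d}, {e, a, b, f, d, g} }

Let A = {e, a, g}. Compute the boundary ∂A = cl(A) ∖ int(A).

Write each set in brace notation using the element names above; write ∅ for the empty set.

{e, a, f, d, g}

U open, U⊆A: ∅. int(A) = ⋃ = ∅
X∖A={b, f, d}, int(X∖A)={b}, hence cl(A)={e, a, f, d, g}
∂A: remove int from cl → {e, a, f, d, g}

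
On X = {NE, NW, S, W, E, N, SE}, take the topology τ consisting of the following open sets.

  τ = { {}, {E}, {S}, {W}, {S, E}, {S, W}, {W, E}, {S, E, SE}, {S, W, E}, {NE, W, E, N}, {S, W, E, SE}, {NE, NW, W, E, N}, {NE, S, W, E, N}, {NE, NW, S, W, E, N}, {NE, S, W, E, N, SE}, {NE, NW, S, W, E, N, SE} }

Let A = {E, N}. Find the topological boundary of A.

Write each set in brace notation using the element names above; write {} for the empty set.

open subsets of A: {}, {E}; so int(A) = {E}
closure: X∖int(X∖A) = X∖{S, W} = {NE, NW, E, N, SE}
∂A = {NE, NW, E, N, SE} minus {E} = {NE, NW, N, SE}

{NE, NW, N, SE}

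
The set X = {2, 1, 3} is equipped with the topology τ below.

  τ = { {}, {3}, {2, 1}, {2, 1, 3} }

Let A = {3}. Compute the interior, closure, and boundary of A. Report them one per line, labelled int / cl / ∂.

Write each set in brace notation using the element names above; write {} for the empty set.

interior: largest open inside A is {3} (from {}, {3})
cl via duality: int({2, 1}) = {2, 1}, so X∖{2, 1} = {3}
cl∖int = {}

int(A) = {3}
cl(A)  = {3}
∂A     = {}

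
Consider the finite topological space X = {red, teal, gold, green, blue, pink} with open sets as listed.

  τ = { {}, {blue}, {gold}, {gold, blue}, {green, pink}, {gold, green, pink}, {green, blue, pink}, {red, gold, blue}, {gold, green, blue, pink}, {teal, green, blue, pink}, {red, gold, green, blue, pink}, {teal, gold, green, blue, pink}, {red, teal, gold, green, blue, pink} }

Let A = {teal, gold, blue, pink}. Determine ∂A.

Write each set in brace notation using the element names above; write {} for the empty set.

{red, teal, green, pink}

open subsets of A: {}, {gold}, {blue}, {gold, blue}; so int(A) = {gold, blue}
closure: X∖int(X∖A) = X∖{} = {red, teal, gold, green, blue, pink}
∂A = {red, teal, gold, green, blue, pink} minus {gold, blue} = {red, teal, green, pink}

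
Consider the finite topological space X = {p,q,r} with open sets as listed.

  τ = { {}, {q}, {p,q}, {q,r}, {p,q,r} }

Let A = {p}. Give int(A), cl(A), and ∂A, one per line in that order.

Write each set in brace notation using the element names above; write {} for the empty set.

open subsets of A: {}; so int(A) = {}
closure: X∖int(X∖A) = X∖{q,r} = {p}
∂A = {p} minus {} = {p}

int(A) = {}
cl(A)  = {p}
∂A     = {p}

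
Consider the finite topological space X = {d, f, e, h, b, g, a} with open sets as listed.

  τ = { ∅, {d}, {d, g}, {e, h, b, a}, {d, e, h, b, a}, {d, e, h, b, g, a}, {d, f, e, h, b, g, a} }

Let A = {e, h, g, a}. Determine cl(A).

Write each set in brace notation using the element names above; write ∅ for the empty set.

{f, e, h, b, g, a}

cl via duality: int({d, f, b}) = {d}, so X∖{d} = {f, e, h, b, g, a}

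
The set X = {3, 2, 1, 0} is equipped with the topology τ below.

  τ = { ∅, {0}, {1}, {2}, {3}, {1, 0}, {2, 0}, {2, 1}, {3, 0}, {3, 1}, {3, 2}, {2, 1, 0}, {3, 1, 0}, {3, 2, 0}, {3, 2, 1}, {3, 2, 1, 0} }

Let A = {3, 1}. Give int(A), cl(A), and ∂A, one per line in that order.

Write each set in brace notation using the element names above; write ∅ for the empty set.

int(A) = {3, 1}
cl(A)  = {3, 1}
∂A     = ∅

interior: largest open inside A is {3, 1} (from ∅, {1}, {3}, {3, 1})
cl via duality: int({2, 0}) = {2, 0}, so X∖{2, 0} = {3, 1}
cl∖int = ∅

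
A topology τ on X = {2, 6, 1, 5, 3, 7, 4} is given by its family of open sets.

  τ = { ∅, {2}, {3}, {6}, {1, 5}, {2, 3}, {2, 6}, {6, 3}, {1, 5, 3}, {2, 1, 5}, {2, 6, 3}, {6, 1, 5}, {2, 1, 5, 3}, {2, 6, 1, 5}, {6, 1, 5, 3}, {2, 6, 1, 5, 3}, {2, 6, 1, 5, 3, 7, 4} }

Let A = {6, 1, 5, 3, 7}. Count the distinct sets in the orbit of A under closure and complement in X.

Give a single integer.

6

cl via duality: int({2, 4}) = {2}, so X∖{2} = {6, 1, 5, 3, 7, 4}
Write k for closure, c for complement:
  1. A     = {6, 1, 5, 3, 7}
  2. kA    = {6, 1, 5, 3, 7, 4}
  3. cA    = {2, 4}
  4. ckA   = {2}
  5. kcA   = {2, 7, 4}
  6. ckcA  = {6, 1, 5, 3}
applying k or c yields no new set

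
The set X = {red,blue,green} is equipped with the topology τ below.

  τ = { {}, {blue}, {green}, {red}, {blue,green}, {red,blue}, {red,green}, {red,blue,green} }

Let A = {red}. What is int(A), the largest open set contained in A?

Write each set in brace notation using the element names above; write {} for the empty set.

{red}

interior: largest open inside A is {red} (from {}, {red})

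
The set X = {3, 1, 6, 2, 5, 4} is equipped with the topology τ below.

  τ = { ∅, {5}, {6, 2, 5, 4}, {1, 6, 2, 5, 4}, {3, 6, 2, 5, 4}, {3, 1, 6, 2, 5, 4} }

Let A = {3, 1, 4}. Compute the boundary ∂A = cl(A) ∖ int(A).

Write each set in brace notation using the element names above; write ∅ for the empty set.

U open, U⊆A: ∅. int(A) = ⋃ = ∅
X∖A={6, 2, 5}, int(X∖A)={5}, hence cl(A)={3, 1, 6, 2, 4}
∂A: remove int from cl → {3, 1, 6, 2, 4}

{3, 1, 6, 2, 4}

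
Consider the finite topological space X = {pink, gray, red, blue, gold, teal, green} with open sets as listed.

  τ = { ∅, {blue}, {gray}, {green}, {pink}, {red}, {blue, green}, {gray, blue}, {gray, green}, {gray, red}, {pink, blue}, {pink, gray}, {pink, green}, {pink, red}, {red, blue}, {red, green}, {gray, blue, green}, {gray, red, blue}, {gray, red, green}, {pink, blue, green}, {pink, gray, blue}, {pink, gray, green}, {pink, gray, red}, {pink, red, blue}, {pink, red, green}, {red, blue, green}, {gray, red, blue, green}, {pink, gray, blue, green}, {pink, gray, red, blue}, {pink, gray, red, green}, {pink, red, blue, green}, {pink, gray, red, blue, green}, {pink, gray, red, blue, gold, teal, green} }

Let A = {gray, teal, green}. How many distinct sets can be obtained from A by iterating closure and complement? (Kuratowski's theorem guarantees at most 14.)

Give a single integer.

cl via duality: int({pink, red, blue, gold}) = {pink, red, blue}, so X∖{pink, red, blue} = {gray, gold, teal, green}
Write k for closure, c for complement:
  1. A     = {gray, teal, green}
  2. kA    = {gray, gold, teal, green}
  3. cA    = {pink, red, blue, gold}
  4. ckA   = {pink, red, blue}
  5. kcA   = {pink, red, blue, gold, teal}
  6. ckcA  = {gray, green}
applying k or c yields no new set

6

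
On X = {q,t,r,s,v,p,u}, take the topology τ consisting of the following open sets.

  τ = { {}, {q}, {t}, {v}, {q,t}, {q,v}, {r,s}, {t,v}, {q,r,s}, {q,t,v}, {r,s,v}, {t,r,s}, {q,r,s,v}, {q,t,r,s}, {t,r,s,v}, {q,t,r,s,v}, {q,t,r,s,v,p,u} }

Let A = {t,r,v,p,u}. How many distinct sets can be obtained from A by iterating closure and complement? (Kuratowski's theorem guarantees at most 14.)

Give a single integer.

complement {q,s}; its interior {q}; cl(A) = X∖{q} = {t,r,s,v,p,u}
With k = closure, c = complement:
  1. A     = {t,r,v,p,u}
  2. kA    = {t,r,s,v,p,u}
  3. cA    = {q,s}
  4. ckA   = {q}
  5. kcA   = {q,r,s,p,u}
  6. kckA  = {q,p,u}
  7. ckcA  = {t,v}
  8. ckckA = {t,r,s,v}
  9. kckcA = {t,v,p,u}
  10. ckckcA = {q,r,s}
k, c of each give nothing new

10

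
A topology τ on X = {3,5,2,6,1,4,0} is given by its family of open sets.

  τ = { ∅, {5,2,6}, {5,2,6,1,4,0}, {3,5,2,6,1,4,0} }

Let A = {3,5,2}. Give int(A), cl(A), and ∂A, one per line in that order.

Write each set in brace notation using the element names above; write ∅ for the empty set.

U open, U⊆A: ∅. int(A) = ⋃ = ∅
X∖A={6,1,4,0}, int(X∖A)=∅, hence cl(A)={3,5,2,6,1,4,0}
∂A: remove int from cl → {3,5,2,6,1,4,0}

int(A) = ∅
cl(A)  = {3,5,2,6,1,4,0}
∂A     = {3,5,2,6,1,4,0}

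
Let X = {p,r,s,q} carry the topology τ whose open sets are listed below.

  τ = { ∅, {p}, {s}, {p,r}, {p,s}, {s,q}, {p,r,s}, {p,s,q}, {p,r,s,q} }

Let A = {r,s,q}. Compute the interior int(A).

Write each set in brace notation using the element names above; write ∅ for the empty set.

{s,q}

open subsets of A: ∅, {s}, {s,q}; so int(A) = {s,q}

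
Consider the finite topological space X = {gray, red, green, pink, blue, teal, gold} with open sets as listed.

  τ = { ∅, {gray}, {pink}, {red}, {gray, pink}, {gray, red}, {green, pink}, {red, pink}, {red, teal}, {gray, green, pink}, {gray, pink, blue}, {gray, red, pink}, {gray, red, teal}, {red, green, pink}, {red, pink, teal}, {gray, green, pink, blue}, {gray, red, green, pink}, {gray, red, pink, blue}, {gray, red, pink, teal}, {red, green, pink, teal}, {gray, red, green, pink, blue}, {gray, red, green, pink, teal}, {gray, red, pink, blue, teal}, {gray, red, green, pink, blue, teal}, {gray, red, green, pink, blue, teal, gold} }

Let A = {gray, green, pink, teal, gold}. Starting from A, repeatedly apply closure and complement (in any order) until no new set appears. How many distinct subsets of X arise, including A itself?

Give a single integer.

10

X∖A={red, blue}, int(X∖A)={red}, hence cl(A)={gray, green, pink, blue, teal, gold}
Orbit (k=closure, c=complement):
  1. A     = {gray, green, pink, teal, gold}
  2. kA    = {gray, green, pink, blue, teal, gold}
  3. cA    = {red, blue}
  4. ckA   = {red}
  5. kcA   = {red, blue, teal, gold}
  6. kckA  = {red, teal, gold}
  7. ckcA  = {gray, green, pink}
  8. ckckA = {gray, green, pink, blue}
  9. kckcA = {gray, green, pink, blue, gold}
  10. ckckcA = {red, teal}
(closed under both — stop)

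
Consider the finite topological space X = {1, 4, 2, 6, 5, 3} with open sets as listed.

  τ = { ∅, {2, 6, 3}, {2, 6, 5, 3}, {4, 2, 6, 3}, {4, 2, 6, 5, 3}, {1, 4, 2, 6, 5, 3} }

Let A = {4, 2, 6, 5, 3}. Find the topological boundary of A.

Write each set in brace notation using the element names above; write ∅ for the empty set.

{1}

U open, U⊆A: ∅, {2, 6, 3}, {2, 6, 5, 3}, {4, 2, 6, 3}, {4, 2, 6, 5, 3}. int(A) = ⋃ = {4, 2, 6, 5, 3}
X∖A={1}, int(X∖A)=∅, hence cl(A)={1, 4, 2, 6, 5, 3}
∂A: remove int from cl → {1}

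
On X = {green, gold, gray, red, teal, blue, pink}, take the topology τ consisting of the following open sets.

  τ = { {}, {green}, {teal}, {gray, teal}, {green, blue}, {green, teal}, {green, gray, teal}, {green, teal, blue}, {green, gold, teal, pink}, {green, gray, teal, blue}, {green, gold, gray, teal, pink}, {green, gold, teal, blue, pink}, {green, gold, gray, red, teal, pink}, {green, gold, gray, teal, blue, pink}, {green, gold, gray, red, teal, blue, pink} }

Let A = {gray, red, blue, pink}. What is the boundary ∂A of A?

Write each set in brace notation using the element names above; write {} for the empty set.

open subsets of A: {}; so int(A) = {}
closure: X∖int(X∖A) = X∖{green, teal} = {gold, gray, red, blue, pink}
∂A = {gold, gray, red, blue, pink} minus {} = {gold, gray, red, blue, pink}

{gold, gray, red, blue, pink}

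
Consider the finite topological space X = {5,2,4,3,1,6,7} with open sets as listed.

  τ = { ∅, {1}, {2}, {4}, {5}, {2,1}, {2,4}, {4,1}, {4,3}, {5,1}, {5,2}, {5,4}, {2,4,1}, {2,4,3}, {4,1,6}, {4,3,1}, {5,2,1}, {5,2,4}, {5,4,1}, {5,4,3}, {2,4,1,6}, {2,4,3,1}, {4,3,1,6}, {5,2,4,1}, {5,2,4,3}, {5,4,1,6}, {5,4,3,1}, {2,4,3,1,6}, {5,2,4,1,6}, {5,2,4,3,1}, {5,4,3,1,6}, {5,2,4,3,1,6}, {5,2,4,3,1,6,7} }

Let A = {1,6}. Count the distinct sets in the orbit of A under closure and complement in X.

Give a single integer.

6

closure: X∖int(X∖A) = X∖{5,2,4,3} = {1,6,7}
Let k=closure and c=complement:
  1. A     = {1,6}
  2. kA    = {1,6,7}
  3. cA    = {5,2,4,3,7}
  4. ckA   = {5,2,4,3}
  5. kcA   = {5,2,4,3,6,7}
  6. ckcA  = {1}
— saturated at 6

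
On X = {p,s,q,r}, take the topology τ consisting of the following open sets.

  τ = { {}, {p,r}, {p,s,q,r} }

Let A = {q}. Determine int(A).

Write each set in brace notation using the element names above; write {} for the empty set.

{}

opens ⊆ A: {}; union → int = {}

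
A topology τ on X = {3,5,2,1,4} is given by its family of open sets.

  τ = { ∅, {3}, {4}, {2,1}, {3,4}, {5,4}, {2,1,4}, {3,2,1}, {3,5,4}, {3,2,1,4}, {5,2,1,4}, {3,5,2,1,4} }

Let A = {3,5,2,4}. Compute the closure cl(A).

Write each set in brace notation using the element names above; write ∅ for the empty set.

{3,5,2,1,4}

closure: X∖int(X∖A) = X∖∅ = {3,5,2,1,4}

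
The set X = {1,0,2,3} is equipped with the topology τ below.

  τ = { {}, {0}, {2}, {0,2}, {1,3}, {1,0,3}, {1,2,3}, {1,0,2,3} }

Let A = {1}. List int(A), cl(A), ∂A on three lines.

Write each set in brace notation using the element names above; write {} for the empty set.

opens ⊆ A: {}; union → int = {}
complement {0,2,3}; its interior {0,2}; cl(A) = X∖{0,2} = {1,3}
boundary = {1,3} ∖ {} = {1,3}

int(A) = {}
cl(A)  = {1,3}
∂A     = {1,3}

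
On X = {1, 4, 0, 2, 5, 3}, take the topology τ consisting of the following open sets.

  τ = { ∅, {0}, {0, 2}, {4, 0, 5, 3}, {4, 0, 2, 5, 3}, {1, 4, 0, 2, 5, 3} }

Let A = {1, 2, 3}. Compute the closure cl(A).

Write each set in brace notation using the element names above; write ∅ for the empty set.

{1, 4, 2, 5, 3}

closure: X∖int(X∖A) = X∖{0} = {1, 4, 2, 5, 3}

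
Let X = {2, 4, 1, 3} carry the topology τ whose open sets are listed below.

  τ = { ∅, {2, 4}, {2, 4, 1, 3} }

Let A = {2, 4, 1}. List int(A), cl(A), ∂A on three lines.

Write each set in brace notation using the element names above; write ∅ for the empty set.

U open, U⊆A: ∅, {2, 4}. int(A) = ⋃ = {2, 4}
X∖A={3}, int(X∖A)=∅, hence cl(A)={2, 4, 1, 3}
∂A: remove int from cl → {1, 3}

int(A) = {2, 4}
cl(A)  = {2, 4, 1, 3}
∂A     = {1, 3}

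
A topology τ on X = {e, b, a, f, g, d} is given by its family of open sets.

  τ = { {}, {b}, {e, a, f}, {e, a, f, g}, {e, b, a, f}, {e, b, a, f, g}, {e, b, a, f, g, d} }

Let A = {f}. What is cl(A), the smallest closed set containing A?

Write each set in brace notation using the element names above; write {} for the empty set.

closure: X∖int(X∖A) = X∖{b} = {e, a, f, g, d}

{e, a, f, g, d}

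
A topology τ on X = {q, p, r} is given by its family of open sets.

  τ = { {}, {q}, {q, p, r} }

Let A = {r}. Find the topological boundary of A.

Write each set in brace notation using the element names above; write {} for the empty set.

opens ⊆ A: {}; union → int = {}
complement {q, p}; its interior {q}; cl(A) = X∖{q} = {p, r}
boundary = {p, r} ∖ {} = {p, r}

{p, r}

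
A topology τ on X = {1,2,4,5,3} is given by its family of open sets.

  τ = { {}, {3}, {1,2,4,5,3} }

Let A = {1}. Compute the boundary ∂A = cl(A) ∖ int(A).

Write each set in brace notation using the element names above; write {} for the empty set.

{1,2,4,5}

opens ⊆ A: {}; union → int = {}
complement {2,4,5,3}; its interior {3}; cl(A) = X∖{3} = {1,2,4,5}
boundary = {1,2,4,5} ∖ {} = {1,2,4,5}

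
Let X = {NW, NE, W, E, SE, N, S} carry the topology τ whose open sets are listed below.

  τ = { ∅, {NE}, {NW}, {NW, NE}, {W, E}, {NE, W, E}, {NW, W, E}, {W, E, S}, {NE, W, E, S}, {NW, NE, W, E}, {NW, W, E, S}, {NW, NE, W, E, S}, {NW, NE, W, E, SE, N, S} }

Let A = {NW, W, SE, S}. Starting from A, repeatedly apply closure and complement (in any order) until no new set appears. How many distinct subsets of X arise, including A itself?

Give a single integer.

10

closure: X∖int(X∖A) = X∖{NE} = {NW, W, E, SE, N, S}
Let k=closure and c=complement:
  1. A     = {NW, W, SE, S}
  2. kA    = {NW, W, E, SE, N, S}
  3. cA    = {NE, E, N}
  4. ckA   = {NE}
  5. kcA   = {NE, W, E, SE, N, S}
  6. kckA  = {NE, SE, N}
  7. ckcA  = {NW}
  8. ckckA = {NW, W, E, S}
  9. kckcA = {NW, SE, N}
  10. ckckcA = {NE, W, E, S}
— saturated at 10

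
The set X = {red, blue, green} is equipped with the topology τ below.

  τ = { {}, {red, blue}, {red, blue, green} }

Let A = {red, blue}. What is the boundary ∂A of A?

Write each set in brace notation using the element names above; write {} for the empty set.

opens ⊆ A: {}, {red, blue}; union → int = {red, blue}
complement {green}; its interior {}; cl(A) = X∖{} = {red, blue, green}
boundary = {red, blue, green} ∖ {red, blue} = {green}

{green}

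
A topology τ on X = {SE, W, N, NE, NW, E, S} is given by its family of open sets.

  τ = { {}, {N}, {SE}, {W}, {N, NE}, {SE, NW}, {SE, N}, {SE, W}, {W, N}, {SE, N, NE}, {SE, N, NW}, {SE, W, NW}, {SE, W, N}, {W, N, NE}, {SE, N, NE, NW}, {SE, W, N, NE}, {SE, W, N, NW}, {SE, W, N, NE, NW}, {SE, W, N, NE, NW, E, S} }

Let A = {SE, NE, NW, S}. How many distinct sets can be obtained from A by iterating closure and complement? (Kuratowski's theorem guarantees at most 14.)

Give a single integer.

cl via duality: int({W, N, E}) = {W, N}, so X∖{W, N} = {SE, NE, NW, E, S}
Write k for closure, c for complement:
  1. A     = {SE, NE, NW, S}
  2. kA    = {SE, NE, NW, E, S}
  3. cA    = {W, N, E}
  4. ckA   = {W, N}
  5. kcA   = {W, N, NE, E, S}
  6. ckcA  = {SE, NW}
  7. kckcA = {SE, NW, E, S}
  8. ckckcA = {W, N, NE}
applying k or c yields no new set

8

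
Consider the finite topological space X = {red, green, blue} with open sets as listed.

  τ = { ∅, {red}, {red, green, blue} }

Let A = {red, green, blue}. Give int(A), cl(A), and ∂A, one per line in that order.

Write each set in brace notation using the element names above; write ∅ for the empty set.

interior: largest open inside A is {red, green, blue} (from ∅, {red}, {red, green, blue})
cl via duality: int(∅) = ∅, so X∖∅ = {red, green, blue}
cl∖int = ∅

int(A) = {red, green, blue}
cl(A)  = {red, green, blue}
∂A     = ∅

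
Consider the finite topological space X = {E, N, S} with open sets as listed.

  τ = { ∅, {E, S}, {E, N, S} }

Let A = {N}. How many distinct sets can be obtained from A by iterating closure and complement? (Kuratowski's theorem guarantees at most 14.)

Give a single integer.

closure: X∖int(X∖A) = X∖{E, S} = {N}
Let k=closure and c=complement:
  1. A     = {N}
  2. cA    = {E, S}
  3. kcA   = {E, N, S}
  4. ckcA  = ∅
— saturated at 4

4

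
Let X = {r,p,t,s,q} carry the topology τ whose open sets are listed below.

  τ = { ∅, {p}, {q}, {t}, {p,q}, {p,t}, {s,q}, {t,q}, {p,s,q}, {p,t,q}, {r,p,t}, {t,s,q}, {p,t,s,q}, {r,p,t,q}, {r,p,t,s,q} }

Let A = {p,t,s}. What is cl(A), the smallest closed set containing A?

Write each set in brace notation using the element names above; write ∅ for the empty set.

{r,p,t,s}

complement {r,q}; its interior {q}; cl(A) = X∖{q} = {r,p,t,s}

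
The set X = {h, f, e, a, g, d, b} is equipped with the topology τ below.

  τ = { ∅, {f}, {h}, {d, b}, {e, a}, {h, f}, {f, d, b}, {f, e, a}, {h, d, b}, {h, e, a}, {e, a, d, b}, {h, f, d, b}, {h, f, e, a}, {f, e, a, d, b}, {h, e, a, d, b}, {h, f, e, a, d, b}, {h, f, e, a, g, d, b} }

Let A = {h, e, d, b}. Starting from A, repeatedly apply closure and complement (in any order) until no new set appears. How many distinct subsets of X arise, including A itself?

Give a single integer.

closure: X∖int(X∖A) = X∖{f} = {h, e, a, g, d, b}
Let k=closure and c=complement:
  1. A     = {h, e, d, b}
  2. kA    = {h, e, a, g, d, b}
  3. cA    = {f, a, g}
  4. ckA   = {f}
  5. kcA   = {f, e, a, g}
  6. kckA  = {f, g}
  7. ckcA  = {h, d, b}
  8. ckckA = {h, e, a, d, b}
  9. kckcA = {h, g, d, b}
  10. ckckcA = {f, e, a}
— saturated at 10

10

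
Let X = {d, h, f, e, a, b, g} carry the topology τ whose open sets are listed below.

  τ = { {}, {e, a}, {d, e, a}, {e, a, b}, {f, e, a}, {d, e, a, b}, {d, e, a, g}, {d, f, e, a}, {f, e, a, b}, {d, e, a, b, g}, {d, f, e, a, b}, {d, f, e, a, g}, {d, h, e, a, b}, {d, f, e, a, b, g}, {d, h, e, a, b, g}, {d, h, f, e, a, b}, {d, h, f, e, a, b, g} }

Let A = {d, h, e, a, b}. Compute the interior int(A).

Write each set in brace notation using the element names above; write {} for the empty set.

interior: largest open inside A is {d, h, e, a, b} (from {}, {e, a}, {e, a, b}, {d, e, a}, {d, e, a, b}, {d, h, e, a, b})

{d, h, e, a, b}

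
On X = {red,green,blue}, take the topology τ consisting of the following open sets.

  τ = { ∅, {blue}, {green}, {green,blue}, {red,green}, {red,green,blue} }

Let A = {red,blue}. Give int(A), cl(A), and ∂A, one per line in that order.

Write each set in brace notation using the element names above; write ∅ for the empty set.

int(A) = {blue}
cl(A)  = {red,blue}
∂A     = {red}

opens ⊆ A: ∅, {blue}; union → int = {blue}
complement {green}; its interior {green}; cl(A) = X∖{green} = {red,blue}
boundary = {red,blue} ∖ {blue} = {red}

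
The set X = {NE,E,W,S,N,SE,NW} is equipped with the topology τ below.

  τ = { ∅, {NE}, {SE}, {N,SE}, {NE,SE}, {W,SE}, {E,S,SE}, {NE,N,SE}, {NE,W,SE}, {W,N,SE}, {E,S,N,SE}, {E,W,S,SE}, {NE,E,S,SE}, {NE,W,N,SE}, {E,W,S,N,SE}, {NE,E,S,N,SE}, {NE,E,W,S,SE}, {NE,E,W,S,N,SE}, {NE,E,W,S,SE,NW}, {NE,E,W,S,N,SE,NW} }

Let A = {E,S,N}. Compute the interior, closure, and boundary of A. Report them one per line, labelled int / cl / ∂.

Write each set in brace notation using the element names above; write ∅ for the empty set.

opens ⊆ A: ∅; union → int = ∅
complement {NE,W,SE,NW}; its interior {NE,W,SE}; cl(A) = X∖{NE,W,SE} = {E,S,N,NW}
boundary = {E,S,N,NW} ∖ ∅ = {E,S,N,NW}

int(A) = ∅
cl(A)  = {E,S,N,NW}
∂A     = {E,S,N,NW}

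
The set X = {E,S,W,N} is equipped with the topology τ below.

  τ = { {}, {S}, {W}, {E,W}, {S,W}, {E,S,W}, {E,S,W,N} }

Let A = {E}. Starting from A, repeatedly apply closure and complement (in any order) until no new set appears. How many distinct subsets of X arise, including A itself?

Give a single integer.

6

cl via duality: int({S,W,N}) = {S,W}, so X∖{S,W} = {E,N}
Write k for closure, c for complement:
  1. A     = {E}
  2. kA    = {E,N}
  3. cA    = {S,W,N}
  4. ckA   = {S,W}
  5. kcA   = {E,S,W,N}
  6. ckcA  = {}
applying k or c yields no new set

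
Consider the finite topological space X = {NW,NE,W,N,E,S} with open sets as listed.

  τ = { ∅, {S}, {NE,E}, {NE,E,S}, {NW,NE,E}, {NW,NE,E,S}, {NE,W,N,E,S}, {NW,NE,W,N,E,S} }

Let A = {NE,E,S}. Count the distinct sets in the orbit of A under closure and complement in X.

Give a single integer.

X∖A={NW,W,N}, int(X∖A)=∅, hence cl(A)={NW,NE,W,N,E,S}
Orbit (k=closure, c=complement):
  1. A     = {NE,E,S}
  2. kA    = {NW,NE,W,N,E,S}
  3. cA    = {NW,W,N}
  4. ckA   = ∅
(closed under both — stop)

4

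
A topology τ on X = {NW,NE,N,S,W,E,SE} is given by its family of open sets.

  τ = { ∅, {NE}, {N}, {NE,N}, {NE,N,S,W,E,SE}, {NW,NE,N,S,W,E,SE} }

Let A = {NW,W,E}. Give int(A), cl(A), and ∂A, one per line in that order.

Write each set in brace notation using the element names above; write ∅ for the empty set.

U open, U⊆A: ∅. int(A) = ⋃ = ∅
X∖A={NE,N,S,SE}, int(X∖A)={NE,N}, hence cl(A)={NW,S,W,E,SE}
∂A: remove int from cl → {NW,S,W,E,SE}

int(A) = ∅
cl(A)  = {NW,S,W,E,SE}
∂A     = {NW,S,W,E,SE}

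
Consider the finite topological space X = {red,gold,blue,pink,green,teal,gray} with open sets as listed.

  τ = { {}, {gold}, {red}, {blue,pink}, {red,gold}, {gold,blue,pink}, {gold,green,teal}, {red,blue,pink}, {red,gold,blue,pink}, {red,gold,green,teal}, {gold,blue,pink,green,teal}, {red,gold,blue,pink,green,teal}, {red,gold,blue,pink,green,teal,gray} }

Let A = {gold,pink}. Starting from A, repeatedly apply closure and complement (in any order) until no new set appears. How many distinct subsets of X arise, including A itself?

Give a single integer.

closure: X∖int(X∖A) = X∖{red} = {gold,blue,pink,green,teal,gray}
Let k=closure and c=complement:
  1. A     = {gold,pink}
  2. kA    = {gold,blue,pink,green,teal,gray}
  3. cA    = {red,blue,green,teal,gray}
  4. ckA   = {red}
  5. kcA   = {red,blue,pink,green,teal,gray}
  6. kckA  = {red,gray}
  7. ckcA  = {gold}
  8. ckckA = {gold,blue,pink,green,teal}
  9. kckcA = {gold,green,teal,gray}
  10. ckckcA = {red,blue,pink}
  11. kckckcA = {red,blue,pink,gray}
  12. ckckckcA = {gold,green,teal}
— saturated at 12

12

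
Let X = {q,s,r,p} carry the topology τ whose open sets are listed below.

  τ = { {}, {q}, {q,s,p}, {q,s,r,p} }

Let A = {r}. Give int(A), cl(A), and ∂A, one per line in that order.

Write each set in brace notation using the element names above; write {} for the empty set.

open subsets of A: {}; so int(A) = {}
closure: X∖int(X∖A) = X∖{q,s,p} = {r}
∂A = {r} minus {} = {r}

int(A) = {}
cl(A)  = {r}
∂A     = {r}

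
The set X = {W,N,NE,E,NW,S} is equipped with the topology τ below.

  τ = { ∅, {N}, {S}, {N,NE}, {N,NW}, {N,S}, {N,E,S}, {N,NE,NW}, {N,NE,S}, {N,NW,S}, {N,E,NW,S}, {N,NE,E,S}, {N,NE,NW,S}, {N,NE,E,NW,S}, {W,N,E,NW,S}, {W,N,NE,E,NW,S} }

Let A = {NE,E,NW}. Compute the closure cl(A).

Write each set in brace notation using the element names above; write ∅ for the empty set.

{W,NE,E,NW}

cl via duality: int({W,N,S}) = {N,S}, so X∖{N,S} = {W,NE,E,NW}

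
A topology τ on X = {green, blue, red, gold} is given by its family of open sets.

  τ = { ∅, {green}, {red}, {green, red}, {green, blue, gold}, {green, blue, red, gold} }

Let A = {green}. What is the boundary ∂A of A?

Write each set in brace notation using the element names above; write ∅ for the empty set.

U open, U⊆A: ∅, {green}. int(A) = ⋃ = {green}
X∖A={blue, red, gold}, int(X∖A)={red}, hence cl(A)={green, blue, gold}
∂A: remove int from cl → {blue, gold}

{blue, gold}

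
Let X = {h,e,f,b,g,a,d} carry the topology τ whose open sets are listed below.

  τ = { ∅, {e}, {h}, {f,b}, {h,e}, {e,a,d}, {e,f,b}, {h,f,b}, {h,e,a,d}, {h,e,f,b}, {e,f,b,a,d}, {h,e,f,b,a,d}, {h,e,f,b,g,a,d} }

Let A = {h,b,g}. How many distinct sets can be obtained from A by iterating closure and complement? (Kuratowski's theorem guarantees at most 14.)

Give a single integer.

complement {e,f,a,d}; its interior {e,a,d}; cl(A) = X∖{e,a,d} = {h,f,b,g}
With k = closure, c = complement:
  1. A     = {h,b,g}
  2. kA    = {h,f,b,g}
  3. cA    = {e,f,a,d}
  4. ckA   = {e,a,d}
  5. kcA   = {e,f,b,g,a,d}
  6. kckA  = {e,g,a,d}
  7. ckcA  = {h}
  8. ckckA = {h,f,b}
  9. kckcA = {h,g}
  10. ckckcA = {e,f,b,a,d}
k, c of each give nothing new

10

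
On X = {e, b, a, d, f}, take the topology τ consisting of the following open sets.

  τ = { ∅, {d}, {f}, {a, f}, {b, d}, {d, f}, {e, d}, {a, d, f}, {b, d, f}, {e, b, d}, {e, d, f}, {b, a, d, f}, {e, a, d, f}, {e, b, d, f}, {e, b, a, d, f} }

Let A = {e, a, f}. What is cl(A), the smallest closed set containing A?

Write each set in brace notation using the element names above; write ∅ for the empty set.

closure: X∖int(X∖A) = X∖{b, d} = {e, a, f}

{e, a, f}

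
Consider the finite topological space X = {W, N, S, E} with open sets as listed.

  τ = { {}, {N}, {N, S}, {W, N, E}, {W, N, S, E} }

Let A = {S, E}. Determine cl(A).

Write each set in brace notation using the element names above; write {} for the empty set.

{W, S, E}

closure: X∖int(X∖A) = X∖{N} = {W, S, E}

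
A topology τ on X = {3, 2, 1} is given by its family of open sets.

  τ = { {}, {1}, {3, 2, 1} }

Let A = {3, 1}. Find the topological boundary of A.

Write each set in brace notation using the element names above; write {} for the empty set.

open subsets of A: {}, {1}; so int(A) = {1}
closure: X∖int(X∖A) = X∖{} = {3, 2, 1}
∂A = {3, 2, 1} minus {1} = {3, 2}

{3, 2}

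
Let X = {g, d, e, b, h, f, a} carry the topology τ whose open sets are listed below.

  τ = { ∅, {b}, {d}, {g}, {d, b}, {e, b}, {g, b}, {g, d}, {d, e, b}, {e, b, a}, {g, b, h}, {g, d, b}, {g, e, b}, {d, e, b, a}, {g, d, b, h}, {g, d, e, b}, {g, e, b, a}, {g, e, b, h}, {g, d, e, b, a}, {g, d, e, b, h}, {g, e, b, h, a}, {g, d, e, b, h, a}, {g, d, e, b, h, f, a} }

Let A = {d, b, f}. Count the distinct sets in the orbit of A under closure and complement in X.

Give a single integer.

X∖A={g, e, h, a}, int(X∖A)={g}, hence cl(A)={d, e, b, h, f, a}
Orbit (k=closure, c=complement):
  1. A     = {d, b, f}
  2. kA    = {d, e, b, h, f, a}
  3. cA    = {g, e, h, a}
  4. ckA   = {g}
  5. kcA   = {g, e, h, f, a}
  6. kckA  = {g, h, f}
  7. ckcA  = {d, b}
  8. ckckA = {d, e, b, a}
(closed under both — stop)

8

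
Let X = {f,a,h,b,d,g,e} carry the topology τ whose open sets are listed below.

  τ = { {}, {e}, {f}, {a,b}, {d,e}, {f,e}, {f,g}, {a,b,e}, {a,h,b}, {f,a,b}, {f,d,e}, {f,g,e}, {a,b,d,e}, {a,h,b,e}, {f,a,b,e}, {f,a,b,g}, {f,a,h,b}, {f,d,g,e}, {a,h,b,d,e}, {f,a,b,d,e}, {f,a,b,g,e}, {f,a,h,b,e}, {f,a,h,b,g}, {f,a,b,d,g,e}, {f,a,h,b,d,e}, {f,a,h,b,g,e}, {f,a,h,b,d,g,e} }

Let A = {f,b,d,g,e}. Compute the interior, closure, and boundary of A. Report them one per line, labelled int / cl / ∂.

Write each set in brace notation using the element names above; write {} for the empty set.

interior: largest open inside A is {f,d,g,e} (from {}, {f}, {e}, {d,e}, {f,g}, {f,e}, {f,g,e}, {f,d,e}, {f,d,g,e})
cl via duality: int({a,h}) = {}, so X∖{} = {f,a,h,b,d,g,e}
cl∖int = {a,h,b}

int(A) = {f,d,g,e}
cl(A)  = {f,a,h,b,d,g,e}
∂A     = {a,h,b}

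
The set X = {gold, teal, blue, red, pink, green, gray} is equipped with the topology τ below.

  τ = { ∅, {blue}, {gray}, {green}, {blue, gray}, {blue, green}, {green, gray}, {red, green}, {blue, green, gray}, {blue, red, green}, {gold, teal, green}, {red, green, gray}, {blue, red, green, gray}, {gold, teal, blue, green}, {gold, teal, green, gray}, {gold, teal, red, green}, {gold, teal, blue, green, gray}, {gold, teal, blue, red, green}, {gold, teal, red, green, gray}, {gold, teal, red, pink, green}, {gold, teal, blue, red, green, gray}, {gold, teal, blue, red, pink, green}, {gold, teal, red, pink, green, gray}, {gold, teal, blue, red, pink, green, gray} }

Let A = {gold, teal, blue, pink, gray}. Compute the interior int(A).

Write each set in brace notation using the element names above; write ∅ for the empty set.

{blue, gray}

interior: largest open inside A is {blue, gray} (from ∅, {gray}, {blue}, {blue, gray})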